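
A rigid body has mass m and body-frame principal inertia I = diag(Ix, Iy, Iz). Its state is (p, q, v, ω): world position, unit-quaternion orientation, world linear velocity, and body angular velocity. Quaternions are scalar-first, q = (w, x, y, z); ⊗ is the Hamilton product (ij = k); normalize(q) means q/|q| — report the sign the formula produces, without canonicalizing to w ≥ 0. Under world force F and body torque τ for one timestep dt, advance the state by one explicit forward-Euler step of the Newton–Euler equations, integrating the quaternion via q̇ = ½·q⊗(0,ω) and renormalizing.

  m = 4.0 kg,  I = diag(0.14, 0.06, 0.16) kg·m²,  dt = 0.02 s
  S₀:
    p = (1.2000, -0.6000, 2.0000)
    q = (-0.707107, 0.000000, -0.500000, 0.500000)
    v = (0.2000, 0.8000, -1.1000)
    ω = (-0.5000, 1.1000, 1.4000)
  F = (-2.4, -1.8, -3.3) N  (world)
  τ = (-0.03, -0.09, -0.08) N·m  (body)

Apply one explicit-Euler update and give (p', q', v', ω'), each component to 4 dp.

gyro term ω×Iω = (0.1540, 0.0140, 0.0440)
α = I⁻¹(τ − ω×Iω) = (-1.3143, -1.7333, -0.7750)
new body rate ω' = (-0.5263, 1.0653, 1.3845)
2q̇ = q⊗(0,ω) = (-0.1500000, -0.8964465, -1.0278177, -1.2399498)
q + ½dt·q⊗(0,ω), renormalized = (-0.7085, -0.0090, -0.5102, 0.4875)
p' = p + v·dt = (1.2040, -0.5840, 1.9780)
v' = v + a·dt = (0.1880, 0.7910, -1.1165)

p' = (1.2040, -0.5840, 1.9780)
q' = (-0.7085, -0.0090, -0.5102, 0.4875)
v' = (0.1880, 0.7910, -1.1165)
ω' = (-0.5263, 1.0653, 1.3845)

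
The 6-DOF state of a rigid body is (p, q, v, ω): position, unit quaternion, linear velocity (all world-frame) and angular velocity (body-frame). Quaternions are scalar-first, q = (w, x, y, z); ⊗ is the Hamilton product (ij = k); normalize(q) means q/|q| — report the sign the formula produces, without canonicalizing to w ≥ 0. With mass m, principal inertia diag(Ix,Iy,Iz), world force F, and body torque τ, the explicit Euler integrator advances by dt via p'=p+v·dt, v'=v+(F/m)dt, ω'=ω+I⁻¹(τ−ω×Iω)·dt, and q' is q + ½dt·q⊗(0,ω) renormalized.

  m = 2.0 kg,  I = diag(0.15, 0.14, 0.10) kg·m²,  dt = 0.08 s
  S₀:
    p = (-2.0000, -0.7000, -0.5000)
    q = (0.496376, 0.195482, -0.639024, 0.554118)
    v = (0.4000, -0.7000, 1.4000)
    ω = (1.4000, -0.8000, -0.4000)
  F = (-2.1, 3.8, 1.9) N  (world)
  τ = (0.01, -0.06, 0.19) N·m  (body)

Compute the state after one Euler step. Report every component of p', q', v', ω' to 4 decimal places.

ω×(Iω) gyroscopic = (-0.0128, -0.0280, 0.0112)
angular accel α = (0.1520, -0.2286, 1.7880)
new body rate ω' = (1.4122, -0.8183, -0.2570)
Hamilton product q⊗(0,ω) = (-0.5632468, 1.3938304, 0.4568572, 0.5396976)
updated quaternion q' = (0.4728, 0.2507, -0.6194, 0.5744)
new position p' = (-1.9680, -0.7560, -0.3880)
v + (F/m)dt = (0.3160, -0.5480, 1.4760)

p' = (-1.9680, -0.7560, -0.3880)
q' = (0.4728, 0.2507, -0.6194, 0.5744)
v' = (0.3160, -0.5480, 1.4760)
ω' = (1.4122, -0.8183, -0.2570)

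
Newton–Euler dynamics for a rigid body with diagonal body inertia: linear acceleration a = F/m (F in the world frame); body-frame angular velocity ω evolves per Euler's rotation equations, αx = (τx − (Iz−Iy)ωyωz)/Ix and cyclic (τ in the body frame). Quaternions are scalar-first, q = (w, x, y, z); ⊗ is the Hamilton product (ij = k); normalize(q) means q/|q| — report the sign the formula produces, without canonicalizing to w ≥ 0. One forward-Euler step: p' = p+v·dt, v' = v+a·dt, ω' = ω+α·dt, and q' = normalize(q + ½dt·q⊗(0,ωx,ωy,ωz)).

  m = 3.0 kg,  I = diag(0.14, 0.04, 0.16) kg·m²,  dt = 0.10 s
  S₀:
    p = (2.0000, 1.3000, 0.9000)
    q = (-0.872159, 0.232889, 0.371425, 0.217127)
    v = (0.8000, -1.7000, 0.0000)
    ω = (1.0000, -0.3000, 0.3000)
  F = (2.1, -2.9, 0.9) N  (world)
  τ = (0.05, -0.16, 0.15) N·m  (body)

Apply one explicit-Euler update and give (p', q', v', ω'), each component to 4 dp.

p' = (2.0800, 1.1300, 0.9000)
q' = (-0.8802, 0.1978, 0.3913, 0.1817)
v' = (0.8700, -1.7967, 0.0300)
ω' = (1.0434, -0.6850, 0.3750)

ω×(Iω) gyroscopic = (-0.0108, -0.0060, 0.0300)
(τ − ω×Iω)/I = (0.4343, -3.8500, 0.7500)
new body rate ω' = (1.0434, -0.6850, 0.3750)
Hamilton product q⊗(0,ω) = (-0.1865996, -0.6955934, 0.4089080, -0.7029394)
q + ½dt·q⊗(0,ω), renormalized = (-0.8802, 0.1978, 0.3913, 0.1817)
p' = p + v·dt = (2.0800, 1.1300, 0.9000)
v + (F/m)dt = (0.8700, -1.7967, 0.0300)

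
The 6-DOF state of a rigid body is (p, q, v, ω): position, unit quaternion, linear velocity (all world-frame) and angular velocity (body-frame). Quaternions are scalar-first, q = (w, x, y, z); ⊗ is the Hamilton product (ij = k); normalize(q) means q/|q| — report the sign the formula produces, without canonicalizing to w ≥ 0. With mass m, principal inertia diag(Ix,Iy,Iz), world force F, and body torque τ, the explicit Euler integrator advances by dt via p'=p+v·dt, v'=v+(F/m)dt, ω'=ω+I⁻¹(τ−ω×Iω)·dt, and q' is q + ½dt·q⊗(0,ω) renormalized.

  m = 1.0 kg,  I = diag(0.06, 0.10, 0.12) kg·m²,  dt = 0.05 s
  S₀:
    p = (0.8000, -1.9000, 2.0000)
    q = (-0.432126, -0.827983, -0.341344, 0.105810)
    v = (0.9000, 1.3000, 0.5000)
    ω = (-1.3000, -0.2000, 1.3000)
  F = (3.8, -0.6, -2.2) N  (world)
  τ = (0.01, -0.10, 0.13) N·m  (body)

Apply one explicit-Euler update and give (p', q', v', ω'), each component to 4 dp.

α = I⁻¹(τ − ω×Iω) = (0.2533, -2.0140, 0.9967)
new body rate ω' = (-1.2873, -0.3007, 1.3498)
Hamilton product q⊗(0,ω) = (-1.2821997, 0.1391786, 1.0252501, -0.8399144)
updated quaternion q' = (-0.4637, -0.8236, -0.3154, 0.0847)
p + v·dt = (0.8450, -1.8350, 2.0250)
v + (F/m)dt = (1.0900, 1.2700, 0.3900)

p' = (0.8450, -1.8350, 2.0250)
q' = (-0.4637, -0.8236, -0.3154, 0.0847)
v' = (1.0900, 1.2700, 0.3900)
ω' = (-1.2873, -0.3007, 1.3498)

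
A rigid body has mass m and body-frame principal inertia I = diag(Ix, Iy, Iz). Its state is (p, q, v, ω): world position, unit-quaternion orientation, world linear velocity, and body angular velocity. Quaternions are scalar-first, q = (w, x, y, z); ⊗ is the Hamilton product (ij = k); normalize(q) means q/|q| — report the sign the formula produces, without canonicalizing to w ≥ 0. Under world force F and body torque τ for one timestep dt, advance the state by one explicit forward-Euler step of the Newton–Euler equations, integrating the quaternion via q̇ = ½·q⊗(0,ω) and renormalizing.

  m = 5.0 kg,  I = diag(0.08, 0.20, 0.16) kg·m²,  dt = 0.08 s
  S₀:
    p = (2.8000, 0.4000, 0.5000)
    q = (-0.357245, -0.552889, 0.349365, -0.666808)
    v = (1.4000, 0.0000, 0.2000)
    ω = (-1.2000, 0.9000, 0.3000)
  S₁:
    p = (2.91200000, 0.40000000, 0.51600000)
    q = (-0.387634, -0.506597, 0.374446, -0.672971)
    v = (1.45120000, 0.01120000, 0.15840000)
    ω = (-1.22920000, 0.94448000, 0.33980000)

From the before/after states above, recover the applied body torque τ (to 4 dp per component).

τ = (-0.0400, 0.1400, -0.0500)

rate change Δω = (-0.02920000, 0.04448000, 0.03980000)
I·α + gyro = (-0.0400, 0.1400, -0.0500)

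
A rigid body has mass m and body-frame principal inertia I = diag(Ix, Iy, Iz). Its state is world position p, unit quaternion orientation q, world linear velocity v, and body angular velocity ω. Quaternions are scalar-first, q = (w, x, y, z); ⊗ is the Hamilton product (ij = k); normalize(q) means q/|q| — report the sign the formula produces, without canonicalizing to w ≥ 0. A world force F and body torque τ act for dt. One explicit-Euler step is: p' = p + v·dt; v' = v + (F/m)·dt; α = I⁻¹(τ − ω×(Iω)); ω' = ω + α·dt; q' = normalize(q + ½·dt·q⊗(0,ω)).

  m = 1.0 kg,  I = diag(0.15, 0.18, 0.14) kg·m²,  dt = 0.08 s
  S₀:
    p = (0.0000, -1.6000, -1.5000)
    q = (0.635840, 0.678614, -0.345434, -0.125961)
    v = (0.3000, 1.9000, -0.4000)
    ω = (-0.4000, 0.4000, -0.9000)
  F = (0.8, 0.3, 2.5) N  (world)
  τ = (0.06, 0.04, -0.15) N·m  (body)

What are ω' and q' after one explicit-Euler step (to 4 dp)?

ω' = (-0.3757, 0.4162, -0.9830)
q' = (0.6471, 0.6823, -0.3085, -0.1434)

ω×(Iω) gyroscopic = (0.0144, 0.0036, -0.0048)
angular accel α = (0.3040, 0.2022, -1.0371)
new body rate ω' = (-0.3757, 0.4162, -0.9830)
2q̇ = q⊗(0,ω) = (0.2962543, 0.1069390, 0.9154730, -0.4389840)
updated quaternion q' = (0.6471, 0.6823, -0.3085, -0.1434)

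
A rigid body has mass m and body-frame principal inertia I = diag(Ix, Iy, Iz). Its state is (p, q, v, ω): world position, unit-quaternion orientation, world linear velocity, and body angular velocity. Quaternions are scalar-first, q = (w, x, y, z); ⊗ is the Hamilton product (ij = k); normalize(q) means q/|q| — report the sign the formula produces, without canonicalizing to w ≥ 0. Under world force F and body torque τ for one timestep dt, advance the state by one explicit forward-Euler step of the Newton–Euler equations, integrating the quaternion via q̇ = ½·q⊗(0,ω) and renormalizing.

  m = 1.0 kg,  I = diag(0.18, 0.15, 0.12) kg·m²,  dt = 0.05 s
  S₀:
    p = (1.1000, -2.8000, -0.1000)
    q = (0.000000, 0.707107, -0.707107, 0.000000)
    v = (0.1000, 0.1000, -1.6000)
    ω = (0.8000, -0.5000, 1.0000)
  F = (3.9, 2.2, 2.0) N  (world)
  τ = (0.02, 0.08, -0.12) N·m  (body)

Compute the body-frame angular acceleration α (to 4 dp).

ω×(Iω) gyroscopic = (0.0150, 0.0480, 0.0120)
(τ − ω×Iω)/I = (0.0278, 0.2133, -1.1000)

α = (0.0278, 0.2133, -1.1000)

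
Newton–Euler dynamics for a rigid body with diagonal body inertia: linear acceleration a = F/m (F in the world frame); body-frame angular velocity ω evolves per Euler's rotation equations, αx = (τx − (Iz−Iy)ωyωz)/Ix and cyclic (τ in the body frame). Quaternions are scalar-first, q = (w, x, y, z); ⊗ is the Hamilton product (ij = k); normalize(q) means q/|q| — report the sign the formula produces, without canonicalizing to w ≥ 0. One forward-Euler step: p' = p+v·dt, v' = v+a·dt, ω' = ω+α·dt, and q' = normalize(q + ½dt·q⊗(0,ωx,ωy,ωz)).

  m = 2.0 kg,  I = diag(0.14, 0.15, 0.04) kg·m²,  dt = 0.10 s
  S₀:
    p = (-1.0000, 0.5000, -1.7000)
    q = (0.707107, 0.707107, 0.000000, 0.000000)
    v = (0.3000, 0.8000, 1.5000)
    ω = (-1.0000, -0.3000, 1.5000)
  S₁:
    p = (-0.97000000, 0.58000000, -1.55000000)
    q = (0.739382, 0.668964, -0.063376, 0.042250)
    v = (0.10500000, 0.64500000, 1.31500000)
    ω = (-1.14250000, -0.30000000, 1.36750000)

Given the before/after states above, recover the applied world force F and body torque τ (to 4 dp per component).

F = (-3.9000, -3.1000, -3.7000)
τ = (-0.1500, -0.1500, -0.0500)

velocity change Δv = (-0.19500000, -0.15500000, -0.18500000)
applied force F = (-3.9000, -3.1000, -3.7000)
Δω = ω₁−ω₀ = (-0.14250000, 0.00000000, -0.13250000)
I·α + gyro = (-0.1500, -0.1500, -0.0500)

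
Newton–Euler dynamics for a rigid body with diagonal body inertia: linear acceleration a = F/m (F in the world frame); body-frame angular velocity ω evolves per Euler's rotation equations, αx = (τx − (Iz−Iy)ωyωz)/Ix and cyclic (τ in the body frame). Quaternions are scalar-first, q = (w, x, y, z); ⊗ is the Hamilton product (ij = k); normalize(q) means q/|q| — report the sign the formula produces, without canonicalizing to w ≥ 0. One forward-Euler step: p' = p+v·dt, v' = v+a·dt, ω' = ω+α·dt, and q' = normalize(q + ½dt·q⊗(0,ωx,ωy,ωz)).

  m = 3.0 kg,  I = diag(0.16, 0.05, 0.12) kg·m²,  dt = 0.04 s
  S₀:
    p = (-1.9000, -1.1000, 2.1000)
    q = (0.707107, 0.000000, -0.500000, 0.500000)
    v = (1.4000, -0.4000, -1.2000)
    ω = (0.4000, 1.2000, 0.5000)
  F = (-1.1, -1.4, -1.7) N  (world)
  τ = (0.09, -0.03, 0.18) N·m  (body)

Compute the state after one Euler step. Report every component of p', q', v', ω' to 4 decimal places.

p' = (-1.8440, -1.1160, 2.0520)
q' = (0.7138, -0.0113, -0.4789, 0.5109)
v' = (1.3853, -0.4187, -1.2227)
ω' = (0.4120, 1.1696, 0.5776)

new position p' = (-1.8440, -1.1160, 2.0520)
v + (F/m)dt = (1.3853, -0.4187, -1.2227)
α = I⁻¹(τ − ω×Iω) = (0.3000, -0.7600, 1.9400)
new body rate ω' = (0.4120, 1.1696, 0.5776)
2q̇ = q⊗(0,ω) = (0.3500000, -0.5671572, 1.0485284, 0.5535535)
q + ½dt·q⊗(0,ω), renormalized = (0.7138, -0.0113, -0.4789, 0.5109)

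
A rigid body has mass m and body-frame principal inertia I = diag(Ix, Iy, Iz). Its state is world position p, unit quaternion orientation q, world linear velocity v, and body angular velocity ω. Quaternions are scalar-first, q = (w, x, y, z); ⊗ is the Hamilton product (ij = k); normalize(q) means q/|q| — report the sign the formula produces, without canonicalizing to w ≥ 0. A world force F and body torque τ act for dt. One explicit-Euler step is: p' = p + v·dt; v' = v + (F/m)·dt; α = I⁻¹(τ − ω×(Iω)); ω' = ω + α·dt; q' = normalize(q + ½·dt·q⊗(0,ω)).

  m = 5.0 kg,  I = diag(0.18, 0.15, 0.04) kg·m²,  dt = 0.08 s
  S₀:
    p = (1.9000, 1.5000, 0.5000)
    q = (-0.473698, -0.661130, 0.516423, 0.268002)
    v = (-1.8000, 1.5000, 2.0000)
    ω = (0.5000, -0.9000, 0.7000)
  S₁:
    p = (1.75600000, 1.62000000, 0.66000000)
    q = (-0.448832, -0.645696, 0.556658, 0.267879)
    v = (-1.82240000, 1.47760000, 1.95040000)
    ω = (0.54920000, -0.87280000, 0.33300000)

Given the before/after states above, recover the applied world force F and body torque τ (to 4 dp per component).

rate change Δω = (0.04920000, 0.02720000, -0.36700000)
ω₀×(Iω₀) = (0.0693, 0.0490, 0.0135)
applied torque τ = (0.1800, 0.1000, -0.1700)
Δv = v₁−v₀ = (-0.02240000, -0.02240000, -0.04960000)
F = m·Δv/dt = (-1.4000, -1.4000, -3.1000)

F = (-1.4000, -1.4000, -3.1000)
τ = (0.1800, 0.1000, -0.1700)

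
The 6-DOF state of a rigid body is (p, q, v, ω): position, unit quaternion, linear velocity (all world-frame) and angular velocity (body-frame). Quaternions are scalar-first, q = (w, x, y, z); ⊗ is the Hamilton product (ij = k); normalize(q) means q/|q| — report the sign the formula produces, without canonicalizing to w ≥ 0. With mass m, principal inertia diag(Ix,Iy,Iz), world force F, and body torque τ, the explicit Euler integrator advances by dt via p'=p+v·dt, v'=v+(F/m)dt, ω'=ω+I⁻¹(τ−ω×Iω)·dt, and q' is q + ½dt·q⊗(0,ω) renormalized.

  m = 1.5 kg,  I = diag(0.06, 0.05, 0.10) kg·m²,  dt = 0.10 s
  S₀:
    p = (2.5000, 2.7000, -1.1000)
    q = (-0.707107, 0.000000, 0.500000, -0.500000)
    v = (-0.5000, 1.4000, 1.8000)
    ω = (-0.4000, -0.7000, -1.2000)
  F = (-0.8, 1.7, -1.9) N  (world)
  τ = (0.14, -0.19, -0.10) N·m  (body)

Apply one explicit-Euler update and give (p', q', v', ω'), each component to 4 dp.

a = F/m = (-0.5333, 1.1333, -1.2667)
p' = p + v·dt = (2.4500, 2.8400, -0.9200)
new velocity v' = (-0.5533, 1.5133, 1.6733)
α = I⁻¹(τ − ω×Iω) = (1.6333, -3.4160, -0.9720)
ω + α·dt = (-0.2367, -1.0416, -1.2972)
2q̇ = q⊗(0,ω) = (-0.2500000, -0.6671572, 0.6949749, 1.0485284)
q' = normalize(q + ½dt·q⊗(0,ω)) = (-0.7177, -0.0333, 0.5334, -0.4464)

p' = (2.4500, 2.8400, -0.9200)
q' = (-0.7177, -0.0333, 0.5334, -0.4464)
v' = (-0.5533, 1.5133, 1.6733)
ω' = (-0.2367, -1.0416, -1.2972)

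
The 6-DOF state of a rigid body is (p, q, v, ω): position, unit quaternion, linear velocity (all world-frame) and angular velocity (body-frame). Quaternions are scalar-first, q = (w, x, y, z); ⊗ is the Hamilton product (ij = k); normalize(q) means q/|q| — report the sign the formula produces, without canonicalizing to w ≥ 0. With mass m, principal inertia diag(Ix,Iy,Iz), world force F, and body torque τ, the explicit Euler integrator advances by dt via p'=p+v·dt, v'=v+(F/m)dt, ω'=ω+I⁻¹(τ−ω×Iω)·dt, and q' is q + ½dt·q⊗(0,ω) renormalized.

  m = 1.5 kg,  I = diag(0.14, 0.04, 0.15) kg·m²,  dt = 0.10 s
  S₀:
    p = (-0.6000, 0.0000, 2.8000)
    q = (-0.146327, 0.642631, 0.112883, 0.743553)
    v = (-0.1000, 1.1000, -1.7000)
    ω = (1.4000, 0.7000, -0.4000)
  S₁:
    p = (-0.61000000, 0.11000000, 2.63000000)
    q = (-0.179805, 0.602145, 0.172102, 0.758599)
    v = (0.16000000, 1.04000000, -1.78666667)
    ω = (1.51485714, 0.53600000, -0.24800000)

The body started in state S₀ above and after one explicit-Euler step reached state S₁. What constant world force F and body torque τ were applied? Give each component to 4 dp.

v₁ − v₀ = (0.26000000, -0.06000000, -0.08666667)
m·(v₁−v₀)/dt = (3.9000, -0.9000, -1.3000)
rate change Δω = (0.11485714, -0.16400000, 0.15200000)
applied torque τ = (0.1300, -0.0600, 0.1300)

F = (3.9000, -0.9000, -1.3000)
τ = (0.1300, -0.0600, 0.1300)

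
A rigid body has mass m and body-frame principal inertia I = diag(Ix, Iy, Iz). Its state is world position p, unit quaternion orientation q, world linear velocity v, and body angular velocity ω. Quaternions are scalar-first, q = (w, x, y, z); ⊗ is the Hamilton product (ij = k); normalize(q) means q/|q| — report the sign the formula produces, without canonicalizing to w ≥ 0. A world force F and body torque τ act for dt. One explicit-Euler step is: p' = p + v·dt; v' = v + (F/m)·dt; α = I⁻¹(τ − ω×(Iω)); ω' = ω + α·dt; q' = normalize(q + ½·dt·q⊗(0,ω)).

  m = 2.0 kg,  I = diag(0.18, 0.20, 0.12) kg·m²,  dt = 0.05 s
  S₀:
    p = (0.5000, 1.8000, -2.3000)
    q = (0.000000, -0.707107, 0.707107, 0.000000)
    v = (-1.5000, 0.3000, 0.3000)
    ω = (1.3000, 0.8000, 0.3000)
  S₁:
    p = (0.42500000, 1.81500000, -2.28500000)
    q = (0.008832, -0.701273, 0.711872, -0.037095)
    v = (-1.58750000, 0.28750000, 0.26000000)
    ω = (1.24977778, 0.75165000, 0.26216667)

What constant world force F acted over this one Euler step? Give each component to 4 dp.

F = (-3.5000, -0.5000, -1.6000)

Δv = v₁−v₀ = (-0.08750000, -0.01250000, -0.04000000)
F = m·Δv/dt = (-3.5000, -0.5000, -1.6000)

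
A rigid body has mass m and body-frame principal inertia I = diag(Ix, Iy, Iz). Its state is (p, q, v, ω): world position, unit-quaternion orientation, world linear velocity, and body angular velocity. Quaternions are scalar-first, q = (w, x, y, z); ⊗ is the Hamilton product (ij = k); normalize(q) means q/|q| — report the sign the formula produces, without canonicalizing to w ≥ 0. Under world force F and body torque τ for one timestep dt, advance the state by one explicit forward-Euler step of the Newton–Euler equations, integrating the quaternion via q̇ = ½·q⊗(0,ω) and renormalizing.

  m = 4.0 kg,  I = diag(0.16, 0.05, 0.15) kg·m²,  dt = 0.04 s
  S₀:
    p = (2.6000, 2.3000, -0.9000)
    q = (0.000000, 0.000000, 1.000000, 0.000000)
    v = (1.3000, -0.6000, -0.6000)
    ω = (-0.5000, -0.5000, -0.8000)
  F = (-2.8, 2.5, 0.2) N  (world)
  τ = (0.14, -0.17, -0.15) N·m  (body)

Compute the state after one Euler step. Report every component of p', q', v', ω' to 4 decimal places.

p' = (2.6520, 2.2760, -0.9240)
q' = (0.0100, -0.0160, 0.9998, 0.0100)
v' = (1.2720, -0.5750, -0.5980)
ω' = (-0.4750, -0.6392, -0.8327)

precession coupling ω×(Iω) = (0.0400, 0.0040, -0.0275)
(τ − ω×Iω)/I = (0.6250, -3.4800, -0.8167)
ω' = ω + α·dt = (-0.4750, -0.6392, -0.8327)
2q̇ = q⊗(0,ω) = (0.5000000, -0.8000000, 0.0000000, 0.5000000)
updated quaternion q' = (0.0100, -0.0160, 0.9998, 0.0100)
linear accel F/m = (-0.7000, 0.6250, 0.0500)
p' = p + v·dt = (2.6520, 2.2760, -0.9240)
new velocity v' = (1.2720, -0.5750, -0.5980)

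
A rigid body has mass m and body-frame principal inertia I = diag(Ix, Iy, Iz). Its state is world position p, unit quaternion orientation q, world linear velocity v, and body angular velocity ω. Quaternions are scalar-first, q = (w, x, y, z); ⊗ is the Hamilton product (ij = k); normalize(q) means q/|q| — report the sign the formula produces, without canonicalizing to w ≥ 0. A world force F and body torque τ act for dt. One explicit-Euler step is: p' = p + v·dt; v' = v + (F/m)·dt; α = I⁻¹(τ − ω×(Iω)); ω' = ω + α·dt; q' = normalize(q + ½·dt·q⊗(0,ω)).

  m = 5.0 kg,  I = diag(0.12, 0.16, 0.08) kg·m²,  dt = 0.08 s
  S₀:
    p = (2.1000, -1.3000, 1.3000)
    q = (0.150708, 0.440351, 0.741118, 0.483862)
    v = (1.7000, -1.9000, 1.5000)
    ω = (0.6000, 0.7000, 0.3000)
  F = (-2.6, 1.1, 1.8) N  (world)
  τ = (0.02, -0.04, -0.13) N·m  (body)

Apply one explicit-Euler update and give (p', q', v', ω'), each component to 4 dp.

p' = (2.2360, -1.4520, 1.4200)
q' = (0.1135, 0.4390, 0.7511, 0.4799)
v' = (1.6584, -1.8824, 1.5288)
ω' = (0.6245, 0.6764, 0.1532)

linear accel F/m = (-0.5200, 0.2200, 0.3600)
p + v·dt = (2.2360, -1.4520, 1.4200)
v' = v + a·dt = (1.6584, -1.8824, 1.5288)
α = I⁻¹(τ − ω×Iω) = (0.3067, -0.2950, -1.8350)
ω' = ω + α·dt = (0.6245, 0.6764, 0.1532)
Hamilton product q⊗(0,ω) = (-0.9281518, -0.0259432, 0.2637075, -0.0912127)
q + ½dt·q⊗(0,ω), renormalized = (0.1135, 0.4390, 0.7511, 0.4799)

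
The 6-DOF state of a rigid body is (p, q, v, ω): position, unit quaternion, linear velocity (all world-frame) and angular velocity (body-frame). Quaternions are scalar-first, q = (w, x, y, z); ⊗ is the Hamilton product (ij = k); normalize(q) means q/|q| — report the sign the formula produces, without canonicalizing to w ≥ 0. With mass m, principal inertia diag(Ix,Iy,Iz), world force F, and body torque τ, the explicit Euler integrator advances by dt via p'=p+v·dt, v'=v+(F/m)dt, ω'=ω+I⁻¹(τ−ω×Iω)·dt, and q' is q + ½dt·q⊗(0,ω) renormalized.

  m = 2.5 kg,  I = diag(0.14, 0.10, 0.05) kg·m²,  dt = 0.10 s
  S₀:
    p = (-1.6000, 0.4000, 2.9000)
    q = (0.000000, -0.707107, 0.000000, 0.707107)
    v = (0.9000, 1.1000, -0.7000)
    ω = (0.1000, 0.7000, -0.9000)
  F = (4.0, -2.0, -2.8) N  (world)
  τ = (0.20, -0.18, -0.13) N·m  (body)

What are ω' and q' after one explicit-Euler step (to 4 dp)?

ω' = (0.2204, 0.5281, -1.1544)
q' = (0.0353, -0.7307, -0.0282, 0.6812)

α = I⁻¹(τ − ω×Iω) = (1.2036, -1.7190, -2.5440)
new body rate ω' = (0.2204, 0.5281, -1.1544)
Hamilton product q⊗(0,ω) = (0.7071070, -0.4949749, -0.5656856, -0.4949749)
updated quaternion q' = (0.0353, -0.7307, -0.0282, 0.6812)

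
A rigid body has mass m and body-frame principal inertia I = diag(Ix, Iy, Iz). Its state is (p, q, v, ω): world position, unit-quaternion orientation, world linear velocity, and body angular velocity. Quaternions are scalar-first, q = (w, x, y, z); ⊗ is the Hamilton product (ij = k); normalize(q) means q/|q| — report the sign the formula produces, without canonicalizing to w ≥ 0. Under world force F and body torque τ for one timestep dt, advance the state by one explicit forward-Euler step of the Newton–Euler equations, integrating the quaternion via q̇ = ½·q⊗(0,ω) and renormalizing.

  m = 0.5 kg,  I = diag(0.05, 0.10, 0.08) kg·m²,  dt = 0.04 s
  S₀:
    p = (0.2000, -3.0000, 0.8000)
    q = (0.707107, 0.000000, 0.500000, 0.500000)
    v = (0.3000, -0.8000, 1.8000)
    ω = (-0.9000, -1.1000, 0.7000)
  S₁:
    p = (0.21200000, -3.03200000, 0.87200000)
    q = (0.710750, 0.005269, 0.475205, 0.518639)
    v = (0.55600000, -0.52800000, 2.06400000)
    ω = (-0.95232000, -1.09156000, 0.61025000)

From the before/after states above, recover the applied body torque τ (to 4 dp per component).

τ = (-0.0500, 0.0400, -0.1300)

ω₁ − ω₀ = (-0.05232000, 0.00844000, -0.08975000)
applied torque τ = (-0.0500, 0.0400, -0.1300)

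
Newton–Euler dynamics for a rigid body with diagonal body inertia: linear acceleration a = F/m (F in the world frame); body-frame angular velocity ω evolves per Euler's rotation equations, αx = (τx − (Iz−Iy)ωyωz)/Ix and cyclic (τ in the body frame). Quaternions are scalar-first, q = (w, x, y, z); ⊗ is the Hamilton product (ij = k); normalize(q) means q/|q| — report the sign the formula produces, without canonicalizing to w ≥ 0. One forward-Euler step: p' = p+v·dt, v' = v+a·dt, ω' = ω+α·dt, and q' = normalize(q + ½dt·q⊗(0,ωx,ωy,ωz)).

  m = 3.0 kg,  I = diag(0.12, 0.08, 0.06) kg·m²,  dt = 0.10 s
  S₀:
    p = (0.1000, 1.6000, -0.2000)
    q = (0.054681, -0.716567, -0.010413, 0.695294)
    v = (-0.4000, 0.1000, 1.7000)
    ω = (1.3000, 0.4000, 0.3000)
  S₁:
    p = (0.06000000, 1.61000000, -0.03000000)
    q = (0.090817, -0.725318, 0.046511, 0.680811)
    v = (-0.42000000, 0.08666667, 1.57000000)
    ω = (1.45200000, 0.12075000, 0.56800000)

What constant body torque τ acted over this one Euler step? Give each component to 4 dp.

ω₁ − ω₀ = (0.15200000, -0.27925000, 0.26800000)
gyro term ω₀×Iω₀ = (-0.0024, 0.0234, -0.0208)
applied torque τ = (0.1800, -0.2000, 0.1400)

τ = (0.1800, -0.2000, 0.1400)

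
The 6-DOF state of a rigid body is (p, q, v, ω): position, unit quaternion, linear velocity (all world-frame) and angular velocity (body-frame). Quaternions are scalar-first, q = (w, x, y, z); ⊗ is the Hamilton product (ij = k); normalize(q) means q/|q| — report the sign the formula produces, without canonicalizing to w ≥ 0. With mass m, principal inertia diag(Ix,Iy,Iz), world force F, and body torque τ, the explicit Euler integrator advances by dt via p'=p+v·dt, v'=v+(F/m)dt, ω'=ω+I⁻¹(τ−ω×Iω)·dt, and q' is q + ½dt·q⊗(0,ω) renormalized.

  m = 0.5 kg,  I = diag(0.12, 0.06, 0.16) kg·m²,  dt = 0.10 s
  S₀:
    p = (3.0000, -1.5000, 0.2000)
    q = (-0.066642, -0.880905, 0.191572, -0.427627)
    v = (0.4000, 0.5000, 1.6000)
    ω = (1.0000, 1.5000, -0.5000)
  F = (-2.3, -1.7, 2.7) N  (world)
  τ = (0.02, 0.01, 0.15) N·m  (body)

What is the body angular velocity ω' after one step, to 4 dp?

ω' = (1.0792, 1.4833, -0.3500)

gyro term ω×Iω = (-0.0750, 0.0200, -0.0900)
(τ − ω×Iω)/I = (0.7917, -0.1667, 1.5000)
ω + α·dt = (1.0792, 1.4833, -0.3500)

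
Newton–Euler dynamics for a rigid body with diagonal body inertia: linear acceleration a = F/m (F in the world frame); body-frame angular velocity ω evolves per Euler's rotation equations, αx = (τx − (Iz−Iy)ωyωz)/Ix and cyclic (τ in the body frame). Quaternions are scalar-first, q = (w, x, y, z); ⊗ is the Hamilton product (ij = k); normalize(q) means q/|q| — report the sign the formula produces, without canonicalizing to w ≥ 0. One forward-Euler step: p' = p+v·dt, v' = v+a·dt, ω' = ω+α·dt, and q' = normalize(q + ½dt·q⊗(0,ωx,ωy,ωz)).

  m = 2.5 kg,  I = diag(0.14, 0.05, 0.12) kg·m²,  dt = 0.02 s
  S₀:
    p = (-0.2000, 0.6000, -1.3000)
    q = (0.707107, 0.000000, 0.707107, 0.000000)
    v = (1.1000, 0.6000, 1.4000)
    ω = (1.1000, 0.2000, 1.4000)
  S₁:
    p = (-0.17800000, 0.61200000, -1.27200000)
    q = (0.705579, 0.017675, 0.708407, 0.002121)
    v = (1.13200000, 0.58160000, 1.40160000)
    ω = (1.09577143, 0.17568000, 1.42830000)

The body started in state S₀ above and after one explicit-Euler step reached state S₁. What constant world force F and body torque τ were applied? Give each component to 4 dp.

F = (4.0000, -2.3000, 0.2000)
τ = (-0.0100, -0.0300, 0.1500)

rate change Δω = (-0.00422857, -0.02432000, 0.02830000)
ω₀×(Iω₀) = (0.0196, 0.0308, -0.0198)
applied torque τ = (-0.0100, -0.0300, 0.1500)
velocity change Δv = (0.03200000, -0.01840000, 0.00160000)
m·(v₁−v₀)/dt = (4.0000, -2.3000, 0.2000)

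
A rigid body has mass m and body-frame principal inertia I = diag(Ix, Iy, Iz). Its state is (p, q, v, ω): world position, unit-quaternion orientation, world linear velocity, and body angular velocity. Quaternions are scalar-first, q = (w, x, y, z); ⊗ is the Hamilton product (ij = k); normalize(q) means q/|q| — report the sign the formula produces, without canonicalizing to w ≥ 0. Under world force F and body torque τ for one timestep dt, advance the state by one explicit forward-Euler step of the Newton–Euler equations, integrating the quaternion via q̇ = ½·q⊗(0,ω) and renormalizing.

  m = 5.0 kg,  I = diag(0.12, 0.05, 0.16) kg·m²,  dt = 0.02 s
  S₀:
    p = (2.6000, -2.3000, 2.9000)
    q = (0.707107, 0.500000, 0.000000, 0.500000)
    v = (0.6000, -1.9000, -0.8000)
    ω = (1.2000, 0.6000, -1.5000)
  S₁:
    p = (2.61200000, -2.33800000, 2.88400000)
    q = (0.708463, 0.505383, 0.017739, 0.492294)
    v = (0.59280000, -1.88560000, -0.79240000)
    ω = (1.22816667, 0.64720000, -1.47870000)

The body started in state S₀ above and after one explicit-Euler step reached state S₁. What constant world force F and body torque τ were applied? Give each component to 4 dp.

F = (-1.8000, 3.6000, 1.9000)
τ = (0.0700, 0.1900, 0.1200)

rate change Δω = (0.02816667, 0.04720000, 0.02130000)
applied torque τ = (0.0700, 0.1900, 0.1200)
velocity change Δv = (-0.00720000, 0.01440000, 0.00760000)
m·(v₁−v₀)/dt = (-1.8000, 3.6000, 1.9000)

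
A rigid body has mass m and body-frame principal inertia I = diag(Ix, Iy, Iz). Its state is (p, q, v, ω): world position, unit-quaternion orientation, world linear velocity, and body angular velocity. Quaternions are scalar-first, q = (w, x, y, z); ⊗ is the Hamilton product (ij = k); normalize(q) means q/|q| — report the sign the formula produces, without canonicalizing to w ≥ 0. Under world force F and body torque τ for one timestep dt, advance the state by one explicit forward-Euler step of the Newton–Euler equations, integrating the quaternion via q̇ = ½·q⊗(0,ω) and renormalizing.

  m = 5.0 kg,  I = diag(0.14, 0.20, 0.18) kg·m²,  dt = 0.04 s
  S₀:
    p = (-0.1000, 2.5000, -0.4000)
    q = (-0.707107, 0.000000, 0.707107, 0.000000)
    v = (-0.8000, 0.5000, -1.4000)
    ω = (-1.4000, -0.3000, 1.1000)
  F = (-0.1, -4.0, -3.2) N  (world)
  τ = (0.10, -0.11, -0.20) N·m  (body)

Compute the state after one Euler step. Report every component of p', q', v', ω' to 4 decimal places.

precession coupling ω×(Iω) = (0.0066, 0.0616, 0.0252)
angular accel α = (0.6671, -0.8580, -1.2511)
ω' = ω + α·dt = (-1.3733, -0.3343, 1.0500)
2q̇ = q⊗(0,ω) = (0.2121321, 1.7677675, 0.2121321, 0.2121321)
updated quaternion q' = (-0.7024, 0.0353, 0.7109, 0.0042)
linear accel F/m = (-0.0200, -0.8000, -0.6400)
new position p' = (-0.1320, 2.5200, -0.4560)
new velocity v' = (-0.8008, 0.4680, -1.4256)

p' = (-0.1320, 2.5200, -0.4560)
q' = (-0.7024, 0.0353, 0.7109, 0.0042)
v' = (-0.8008, 0.4680, -1.4256)
ω' = (-1.3733, -0.3343, 1.0500)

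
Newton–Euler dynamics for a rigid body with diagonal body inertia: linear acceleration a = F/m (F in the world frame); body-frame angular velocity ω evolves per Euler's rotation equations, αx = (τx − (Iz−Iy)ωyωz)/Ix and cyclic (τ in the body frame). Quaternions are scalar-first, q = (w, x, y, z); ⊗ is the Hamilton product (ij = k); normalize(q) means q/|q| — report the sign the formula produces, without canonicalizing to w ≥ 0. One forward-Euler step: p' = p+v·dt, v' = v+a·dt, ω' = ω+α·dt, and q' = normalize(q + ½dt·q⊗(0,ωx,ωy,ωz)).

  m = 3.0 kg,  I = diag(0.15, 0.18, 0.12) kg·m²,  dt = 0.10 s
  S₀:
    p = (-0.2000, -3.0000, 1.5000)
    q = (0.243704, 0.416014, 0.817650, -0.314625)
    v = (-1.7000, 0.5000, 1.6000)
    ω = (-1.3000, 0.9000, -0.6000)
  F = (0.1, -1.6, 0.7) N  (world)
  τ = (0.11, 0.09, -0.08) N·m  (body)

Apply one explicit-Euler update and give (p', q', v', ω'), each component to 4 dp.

linear accel F/m = (0.0333, -0.5333, 0.2333)
new position p' = (-0.3700, -2.9500, 1.6600)
v + (F/m)dt = (-1.6967, 0.4467, 1.6233)
precession coupling ω×(Iω) = (0.0324, 0.0234, -0.0351)
angular accel α = (0.5173, 0.3700, -0.3742)
ω + α·dt = (-1.2483, 0.9370, -0.6374)
2q̇ = q⊗(0,ω) = (-0.3838418, -0.5242427, 0.8779545, 1.2911352)
q' = normalize(q + ½dt·q⊗(0,ω)) = (0.2237, 0.3884, 0.8585, -0.2492)

p' = (-0.3700, -2.9500, 1.6600)
q' = (0.2237, 0.3884, 0.8585, -0.2492)
v' = (-1.6967, 0.4467, 1.6233)
ω' = (-1.2483, 0.9370, -0.6374)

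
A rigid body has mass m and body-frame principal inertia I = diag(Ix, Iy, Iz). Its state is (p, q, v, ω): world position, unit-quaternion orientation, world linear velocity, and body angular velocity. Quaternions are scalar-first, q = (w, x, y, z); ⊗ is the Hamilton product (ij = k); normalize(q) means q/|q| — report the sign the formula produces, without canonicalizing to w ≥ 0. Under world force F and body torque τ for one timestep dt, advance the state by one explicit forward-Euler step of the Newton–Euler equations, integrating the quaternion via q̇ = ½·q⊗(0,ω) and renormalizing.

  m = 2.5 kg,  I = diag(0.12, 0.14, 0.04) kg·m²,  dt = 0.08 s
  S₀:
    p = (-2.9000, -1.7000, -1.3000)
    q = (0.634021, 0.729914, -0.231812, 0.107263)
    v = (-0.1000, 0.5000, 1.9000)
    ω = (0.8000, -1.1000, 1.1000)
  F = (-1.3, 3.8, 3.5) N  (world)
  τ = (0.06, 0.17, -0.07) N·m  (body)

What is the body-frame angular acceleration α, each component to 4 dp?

α = (-0.5083, 0.7114, -1.3100)

gyro term ω×Iω = (0.1210, 0.0704, -0.0176)
angular accel α = (-0.5083, 0.7114, -1.3100)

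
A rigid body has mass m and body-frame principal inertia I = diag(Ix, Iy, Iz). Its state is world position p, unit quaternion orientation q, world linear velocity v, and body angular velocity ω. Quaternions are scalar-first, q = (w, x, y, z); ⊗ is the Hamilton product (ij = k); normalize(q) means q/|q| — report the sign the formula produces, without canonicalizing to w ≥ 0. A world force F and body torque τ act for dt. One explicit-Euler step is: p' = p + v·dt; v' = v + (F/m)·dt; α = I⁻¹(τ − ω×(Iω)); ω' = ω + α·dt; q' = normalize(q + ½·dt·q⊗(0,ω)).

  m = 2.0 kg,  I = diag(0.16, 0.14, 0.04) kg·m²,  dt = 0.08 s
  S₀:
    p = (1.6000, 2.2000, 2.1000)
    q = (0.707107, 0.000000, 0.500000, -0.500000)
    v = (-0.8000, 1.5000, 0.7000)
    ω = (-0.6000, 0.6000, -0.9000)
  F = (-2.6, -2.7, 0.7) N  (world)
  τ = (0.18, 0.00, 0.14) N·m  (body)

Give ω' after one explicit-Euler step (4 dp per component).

precession coupling ω×(Iω) = (0.0540, 0.0648, 0.0072)
(τ − ω×Iω)/I = (0.7875, -0.4629, 3.3200)
new body rate ω' = (-0.5370, 0.5630, -0.6344)

ω' = (-0.5370, 0.5630, -0.6344)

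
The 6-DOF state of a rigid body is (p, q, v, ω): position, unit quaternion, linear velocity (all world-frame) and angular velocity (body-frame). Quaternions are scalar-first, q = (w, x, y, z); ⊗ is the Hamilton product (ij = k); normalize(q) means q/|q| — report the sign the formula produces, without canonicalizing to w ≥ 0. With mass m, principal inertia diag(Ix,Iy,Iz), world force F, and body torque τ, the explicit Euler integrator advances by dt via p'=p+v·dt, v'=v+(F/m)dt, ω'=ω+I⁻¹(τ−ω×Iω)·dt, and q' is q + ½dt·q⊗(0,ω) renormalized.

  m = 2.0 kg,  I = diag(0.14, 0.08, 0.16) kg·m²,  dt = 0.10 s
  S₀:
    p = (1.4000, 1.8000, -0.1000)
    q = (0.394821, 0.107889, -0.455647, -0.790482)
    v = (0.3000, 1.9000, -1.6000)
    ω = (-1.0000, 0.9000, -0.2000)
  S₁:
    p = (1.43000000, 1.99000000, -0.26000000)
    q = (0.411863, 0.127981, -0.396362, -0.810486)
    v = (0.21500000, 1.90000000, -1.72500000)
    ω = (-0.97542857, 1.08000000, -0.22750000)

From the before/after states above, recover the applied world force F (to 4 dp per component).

F = (-1.7000, 0.0000, -2.5000)

Δv = v₁−v₀ = (-0.08500000, 0.00000000, -0.12500000)
F = m·Δv/dt = (-1.7000, 0.0000, -2.5000)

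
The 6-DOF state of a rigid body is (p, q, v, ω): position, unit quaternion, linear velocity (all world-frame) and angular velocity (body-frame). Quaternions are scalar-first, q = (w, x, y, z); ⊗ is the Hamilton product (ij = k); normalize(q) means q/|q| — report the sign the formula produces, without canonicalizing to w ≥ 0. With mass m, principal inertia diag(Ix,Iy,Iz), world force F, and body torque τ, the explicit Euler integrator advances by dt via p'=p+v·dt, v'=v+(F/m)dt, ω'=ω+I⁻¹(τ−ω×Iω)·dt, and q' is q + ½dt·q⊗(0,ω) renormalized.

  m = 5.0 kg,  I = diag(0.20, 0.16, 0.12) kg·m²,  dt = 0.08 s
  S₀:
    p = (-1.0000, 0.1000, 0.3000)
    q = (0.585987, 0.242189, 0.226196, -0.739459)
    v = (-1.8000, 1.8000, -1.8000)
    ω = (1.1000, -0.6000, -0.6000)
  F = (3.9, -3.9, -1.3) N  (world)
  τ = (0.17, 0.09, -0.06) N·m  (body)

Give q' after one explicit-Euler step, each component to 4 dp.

q' = (0.5621, 0.2444, 0.1851, -0.7681)

q⊗(0,ω) = (-0.5743657, 0.0651927, -1.0196837, -0.7457212)
q + ½dt·q⊗(0,ω), renormalized = (0.5621, 0.2444, 0.1851, -0.7681)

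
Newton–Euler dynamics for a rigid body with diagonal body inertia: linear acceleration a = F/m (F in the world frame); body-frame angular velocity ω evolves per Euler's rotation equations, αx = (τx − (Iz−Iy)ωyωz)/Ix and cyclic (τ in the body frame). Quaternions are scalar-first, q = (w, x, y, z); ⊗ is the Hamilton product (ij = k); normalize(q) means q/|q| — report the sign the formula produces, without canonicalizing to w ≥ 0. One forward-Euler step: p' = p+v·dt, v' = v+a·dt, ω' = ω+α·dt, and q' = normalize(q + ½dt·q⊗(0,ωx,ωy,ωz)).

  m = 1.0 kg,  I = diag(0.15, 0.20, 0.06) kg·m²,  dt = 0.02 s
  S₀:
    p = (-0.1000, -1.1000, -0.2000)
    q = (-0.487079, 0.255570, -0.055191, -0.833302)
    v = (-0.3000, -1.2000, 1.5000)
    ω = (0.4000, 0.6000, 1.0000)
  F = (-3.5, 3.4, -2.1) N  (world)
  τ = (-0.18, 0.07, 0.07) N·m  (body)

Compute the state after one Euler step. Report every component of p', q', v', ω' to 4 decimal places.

precession coupling ω×(Iω) = (-0.0840, 0.0360, 0.0120)
(τ − ω×Iω)/I = (-0.6400, 0.1700, 0.9667)
new body rate ω' = (0.3872, 0.6034, 1.0193)
q⊗(0,ω) = (0.7641886, 0.2499586, -0.8811382, -0.3116606)
q + ½dt·q⊗(0,ω), renormalized = (-0.4794, 0.2580, -0.0640, -0.8364)
a = F/m = (-3.5000, 3.4000, -2.1000)
p' = p + v·dt = (-0.1060, -1.1240, -0.1700)
v' = v + a·dt = (-0.3700, -1.1320, 1.4580)

p' = (-0.1060, -1.1240, -0.1700)
q' = (-0.4794, 0.2580, -0.0640, -0.8364)
v' = (-0.3700, -1.1320, 1.4580)
ω' = (0.3872, 0.6034, 1.0193)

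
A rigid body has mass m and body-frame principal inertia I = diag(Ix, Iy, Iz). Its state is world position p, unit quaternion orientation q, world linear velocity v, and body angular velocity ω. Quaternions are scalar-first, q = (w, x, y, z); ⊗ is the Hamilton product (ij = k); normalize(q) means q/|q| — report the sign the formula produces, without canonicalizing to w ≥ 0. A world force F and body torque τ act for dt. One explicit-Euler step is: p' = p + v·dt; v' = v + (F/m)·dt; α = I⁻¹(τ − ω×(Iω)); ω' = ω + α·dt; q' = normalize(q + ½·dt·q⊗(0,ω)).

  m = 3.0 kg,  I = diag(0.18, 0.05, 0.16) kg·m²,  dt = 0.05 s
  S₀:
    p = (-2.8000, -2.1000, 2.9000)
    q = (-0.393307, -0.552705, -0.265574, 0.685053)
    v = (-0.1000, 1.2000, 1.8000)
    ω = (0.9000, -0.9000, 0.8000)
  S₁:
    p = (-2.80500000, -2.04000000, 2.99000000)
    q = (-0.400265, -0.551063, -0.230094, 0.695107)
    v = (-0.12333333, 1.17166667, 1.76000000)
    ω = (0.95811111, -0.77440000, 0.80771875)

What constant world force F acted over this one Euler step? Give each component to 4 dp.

v₁ − v₀ = (-0.02333333, -0.02833333, -0.04000000)
m·(v₁−v₀)/dt = (-1.4000, -1.7000, -2.4000)

F = (-1.4000, -1.7000, -2.4000)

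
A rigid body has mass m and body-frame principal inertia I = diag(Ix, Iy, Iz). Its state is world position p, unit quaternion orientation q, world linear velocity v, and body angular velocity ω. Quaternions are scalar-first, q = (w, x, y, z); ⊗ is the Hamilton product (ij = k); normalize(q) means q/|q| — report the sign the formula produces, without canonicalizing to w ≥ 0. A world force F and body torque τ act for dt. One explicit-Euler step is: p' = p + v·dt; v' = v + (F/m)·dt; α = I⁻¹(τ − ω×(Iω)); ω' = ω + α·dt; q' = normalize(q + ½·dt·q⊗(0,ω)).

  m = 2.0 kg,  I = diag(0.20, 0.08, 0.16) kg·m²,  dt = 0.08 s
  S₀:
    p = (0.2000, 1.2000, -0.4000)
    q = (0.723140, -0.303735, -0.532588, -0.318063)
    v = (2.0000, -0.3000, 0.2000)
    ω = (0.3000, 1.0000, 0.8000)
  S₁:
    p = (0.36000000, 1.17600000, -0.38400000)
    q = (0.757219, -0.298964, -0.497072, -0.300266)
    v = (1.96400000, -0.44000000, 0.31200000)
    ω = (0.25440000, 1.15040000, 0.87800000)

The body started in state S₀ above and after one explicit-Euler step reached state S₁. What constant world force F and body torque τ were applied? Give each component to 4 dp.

v₁ − v₀ = (-0.03600000, -0.14000000, 0.11200000)
F = m·Δv/dt = (-0.9000, -3.5000, 2.8000)
Δω = ω₁−ω₀ = (-0.04560000, 0.15040000, 0.07800000)
precession coupling = (0.0640, 0.0096, -0.0360)
applied torque τ = (-0.0500, 0.1600, 0.1200)

F = (-0.9000, -3.5000, 2.8000)
τ = (-0.0500, 0.1600, 0.1200)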